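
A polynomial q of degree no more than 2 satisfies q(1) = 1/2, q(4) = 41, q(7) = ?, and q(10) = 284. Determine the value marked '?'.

The 3 known points determine the degree-2 polynomial uniquely.
Write q(x) = ax^2 + bx + c. Substituting each data point gives a linear system:
  a + b + c = 1/2
  16a + 4b + c = 41
  100a + 10b + c = 284
Solving the system yields a = 3, b = -3/2, c = -1.
So q(x) = 3x^2 - (3/2)x - 1.
Then q(7) = 271/2.

271/2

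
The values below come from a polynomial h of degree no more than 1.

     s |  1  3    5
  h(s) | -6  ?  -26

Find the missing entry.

The 2 known points determine the degree-1 polynomial uniquely.
Write h(s) = as + b. Substituting each data point gives a linear system:
  a + b = -6
  5a + b = -26
Solving the system yields a = -5, b = -1.
So h(s) = -5s - 1.
Then h(3) = -16.

-16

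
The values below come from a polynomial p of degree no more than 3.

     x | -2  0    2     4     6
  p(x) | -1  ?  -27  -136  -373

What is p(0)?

2

On equispaced nodes a degree-3 polynomial has vanishing fourth forward difference, so
  p(-2) - 4·p(0) + 6·p(2) - 4·p(4) + p(6) = 0.
Substituting the known values and solving for p(0):
  -4·p(0) = -8
  p(0) = 2.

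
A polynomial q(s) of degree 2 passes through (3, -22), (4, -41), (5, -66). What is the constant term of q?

-1

Write q(s) = as^2 + bs + c. Substituting each data point gives a linear system:
  9a + 3b + c = -22
  16a + 4b + c = -41
  25a + 5b + c = -66
Solving the system yields a = -3, b = 2, c = -1.
So q(s) = -3s^2 + 2s - 1.
The constant term is -1.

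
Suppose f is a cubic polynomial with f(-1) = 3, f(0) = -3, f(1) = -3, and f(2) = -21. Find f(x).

Using the Lagrange interpolation formula with nodes -1, 0, 1, 2:
  L_0(x) = x(x - 1)(x - 2) / -6
  L_1(x) = (x + 1)(x - 1)(x - 2) / 2
  L_2(x) = (x + 1)x(x - 2) / -2
  L_3(x) = (x + 1)x(x - 1) / 6
Then f(x) = 3·L_0(x) - 3·L_1(x) - 3·L_2(x) - 21·L_3(x).
Expanding and collecting terms gives f(x) = -4x^3 + 3x^2 + x - 3.
Check: f(2) = -21. ✓

f(x) = -4x^3 + 3x^2 + x - 3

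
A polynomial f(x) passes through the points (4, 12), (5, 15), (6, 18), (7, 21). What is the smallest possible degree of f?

1

Forward differences of the values at x = 4, 5, 6, 7:
  f  : 12  15  18  21
  Δ  : 3  3  3
  Δ^2: 0  0
  Δ^3: 0
The first differences are constant (3) and nonzero, while all higher differences vanish, so the minimal degree is 1.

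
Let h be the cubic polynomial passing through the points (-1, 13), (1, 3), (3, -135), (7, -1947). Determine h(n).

Write h(n) = an^3 + bn^2 + cn + d. Substituting each data point gives a linear system:
  -a + b - c + d = 13
  a + b + c + d = 3
  27a + 9b + 3c + d = -135
  343a + 49b + 7c + d = -1947
Solving the system yields a = -6, b = 2, c = 1, d = 6.
So h(n) = -6n³ + 2n² + n + 6.
Check: h(7) = -1947. ✓

h(n) = -6n^3 + 2n^2 + n + 6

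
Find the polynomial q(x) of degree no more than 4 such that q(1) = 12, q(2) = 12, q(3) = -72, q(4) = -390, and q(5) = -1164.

q(x) = -3x^4 + 5x^3 + 3x^2 + x + 6

Write q(x) = ax^4 + bx^3 + cx^2 + dx + e. Substituting each data point gives a linear system:
  a + b + c + d + e = 12
  16a + 8b + 4c + 2d + e = 12
  81a + 27b + 9c + 3d + e = -72
  256a + 64b + 16c + 4d + e = -390
  625a + 125b + 25c + 5d + e = -1164
Solving the system yields a = -3, b = 5, c = 3, d = 1, e = 6.
So q(x) = -3x^4 + 5x^3 + 3x^2 + x + 6.
Check: q(2) = 12. ✓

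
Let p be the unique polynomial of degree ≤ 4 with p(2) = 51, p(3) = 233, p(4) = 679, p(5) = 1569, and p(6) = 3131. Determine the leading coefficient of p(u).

2

Write p(u) = au^4 + bu^3 + cu^2 + du + e. Substituting each data point gives a linear system:
  16a + 8b + 4c + 2d + e = 51
  81a + 27b + 9c + 3d + e = 233
  256a + 64b + 16c + 4d + e = 679
  625a + 125b + 25c + 5d + e = 1569
  1296a + 216b + 36c + 6d + e = 3131
Solving the system yields a = 2, b = 2, c = 4, d = -6, e = -1.
So p(u) = 2u^4 + 2u^3 + 4u^2 - 6u - 1.
The leading coefficient is 2.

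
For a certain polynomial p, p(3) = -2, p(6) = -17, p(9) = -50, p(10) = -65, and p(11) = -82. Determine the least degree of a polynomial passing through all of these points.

2

Divided differences on the nodes 3, 6, 9, 10, 11:
  order 0: -2  -17  -50  -65  -82
  order 1: -5  -11  -15  -17
  order 2: -1  -1  -1
  order 3: 0  0
  order 4: 0
The order-2 divided differences are all -1 (nonzero) and every higher order vanishes, so the data lies on a polynomial of degree exactly 2.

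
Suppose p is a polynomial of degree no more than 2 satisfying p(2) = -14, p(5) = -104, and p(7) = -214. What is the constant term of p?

Write p(s) = as^2 + bs + c. Substituting each data point gives a linear system:
  4a + 2b + c = -14
  25a + 5b + c = -104
  49a + 7b + c = -214
Solving the system yields a = -5, b = 5, c = -4.
So p(s) = -5s^2 + 5s - 4.
The constant term is -4.

-4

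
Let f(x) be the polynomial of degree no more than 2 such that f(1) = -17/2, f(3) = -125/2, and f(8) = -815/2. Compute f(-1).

Write f(x) = ax^2 + bx + c. Substituting each data point gives a linear system:
  a + b + c = -17/2
  9a + 3b + c = -125/2
  64a + 8b + c = -815/2
Solving the system yields a = -6, b = -3, c = 1/2.
So f(x) = -6x² - 3x + 1/2.
Then f(-1) = -5/2.

-5/2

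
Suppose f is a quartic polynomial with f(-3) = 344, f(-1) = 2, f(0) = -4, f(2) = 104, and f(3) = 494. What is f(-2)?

Write f(s) = as^4 + bs^3 + cs^2 + ds + e. Substituting each data point gives a linear system:
  81a - 27b + 9c - 3d + e = 344
  a - b + c - d + e = 2
  e = -4
  16a + 8b + 4c + 2d + e = 104
  81a + 27b + 9c + 3d + e = 494
Solving the system yields a = 5, b = 3, c = 2, d = -2, e = -4.
So f(s) = 5s^4 + 3s^3 + 2s^2 - 2s - 4.
Then f(-2) = 64.

64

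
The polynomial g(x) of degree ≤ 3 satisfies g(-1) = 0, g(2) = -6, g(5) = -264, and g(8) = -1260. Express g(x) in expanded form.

g(x) = -3x^3 + 4x^2 + 3x - 4

Using the Lagrange interpolation formula with nodes -1, 2, 5, 8:
  L_0(x) = (x - 2)(x - 5)(x - 8) / -162
  L_1(x) = (x + 1)(x - 5)(x - 8) / 54
  L_2(x) = (x + 1)(x - 2)(x - 8) / -54
  L_3(x) = (x + 1)(x - 2)(x - 5) / 162
Then g(x) = 0·L_0(x) - 6·L_1(x) - 264·L_2(x) - 1260·L_3(x).
Expanding and collecting terms gives g(x) = -3x³ + 4x² + 3x - 4.
Check: g(-1) = 0. ✓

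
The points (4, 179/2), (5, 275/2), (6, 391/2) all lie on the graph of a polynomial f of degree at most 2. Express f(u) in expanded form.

Using the Lagrange interpolation formula with nodes 4, 5, 6:
  L_0(u) = (u - 5)(u - 6) / 2
  L_1(u) = (u - 4)(u - 6) / -1
  L_2(u) = (u - 4)(u - 5) / 2
Then f(u) = 179/2·L_0(u) + 275/2·L_1(u) + 391/2·L_2(u).
Expanding and collecting terms gives f(u) = 5u^2 + 3u - 5/2.
Check: f(6) = 391/2. ✓

f(u) = 5u^2 + 3u - 5/2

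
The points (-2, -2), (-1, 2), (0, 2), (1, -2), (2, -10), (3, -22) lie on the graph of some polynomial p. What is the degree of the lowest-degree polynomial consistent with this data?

Forward differences of the values at s = -2, -1, 0, 1, 2, 3:
  p  : -2  2  2  -2  -10  -22
  Δ  : 4  0  -4  -8  -12
  Δ^2: -4  -4  -4  -4
  Δ^3: 0  0  0
  Δ^4: 0  0
  Δ^5: 0
The second differences are constant (-4) and nonzero, while all higher differences vanish, so the minimal degree is 2.

2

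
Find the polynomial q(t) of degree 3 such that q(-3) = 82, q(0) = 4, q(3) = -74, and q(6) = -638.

Using the Lagrange interpolation formula with nodes -3, 0, 3, 6:
  L_0(t) = t(t - 3)(t - 6) / -162
  L_1(t) = (t + 3)(t - 3)(t - 6) / 54
  L_2(t) = (t + 3)t(t - 6) / -54
  L_3(t) = (t + 3)t(t - 3) / 162
Then q(t) = 82·L_0(t) + 4·L_1(t) - 74·L_2(t) - 638·L_3(t).
Expanding and collecting terms gives q(t) = -3t³ + t + 4.
Check: q(6) = -638. ✓

q(t) = -3t^3 + t + 4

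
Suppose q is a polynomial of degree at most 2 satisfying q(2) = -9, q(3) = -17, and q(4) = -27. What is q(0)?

1

Write q(x) = ax^2 + bx + c. Substituting each data point gives a linear system:
  4a + 2b + c = -9
  9a + 3b + c = -17
  16a + 4b + c = -27
Solving the system yields a = -1, b = -3, c = 1.
So q(x) = -x^2 - 3x + 1.
Then q(0) = 1.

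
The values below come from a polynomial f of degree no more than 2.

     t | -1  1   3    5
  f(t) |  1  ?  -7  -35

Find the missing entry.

The 3 known points determine the degree-2 polynomial uniquely.
Write f(t) = at^2 + bt + c. Substituting each data point gives a linear system:
  a - b + c = 1
  9a + 3b + c = -7
  25a + 5b + c = -35
Solving the system yields a = -2, b = 2, c = 5.
So f(t) = -2t^2 + 2t + 5.
Then f(1) = 5.

5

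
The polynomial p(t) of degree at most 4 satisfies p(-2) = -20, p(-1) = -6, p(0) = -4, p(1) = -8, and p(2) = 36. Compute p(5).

1716

Write p(t) = at^4 + bt^3 + ct^2 + dt + e. Substituting each data point gives a linear system:
  16a - 8b + 4c - 2d + e = -20
  a - b + c - d + e = -6
  e = -4
  a + b + c + d + e = -8
  16a + 8b + 4c + 2d + e = 36
Solving the system yields a = 2, b = 5, c = -5, d = -6, e = -4.
So p(t) = 2t⁴ + 5t³ - 5t² - 6t - 4.
Then p(5) = 1716.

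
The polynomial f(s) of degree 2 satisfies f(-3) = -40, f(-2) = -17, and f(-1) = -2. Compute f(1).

4

Using the Lagrange interpolation formula with nodes -3, -2, -1:
  L_0(s) = (s + 2)(s + 1) / 2
  L_1(s) = (s + 3)(s + 1) / -1
  L_2(s) = (s + 3)(s + 2) / 2
Then f(s) = -40·L_0(s) - 17·L_1(s) - 2·L_2(s).
Expanding and collecting terms gives f(s) = -4s² + 3s + 5.
Evaluating at s = 1: f(1) = 4.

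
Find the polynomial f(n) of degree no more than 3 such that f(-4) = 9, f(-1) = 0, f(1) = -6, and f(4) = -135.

f(n) = -n^3 - 4n^2 - 2n + 1

Using the Lagrange interpolation formula with nodes -4, -1, 1, 4:
  L_0(n) = (n + 1)(n - 1)(n - 4) / -120
  L_1(n) = (n + 4)(n - 1)(n - 4) / 30
  L_2(n) = (n + 4)(n + 1)(n - 4) / -30
  L_3(n) = (n + 4)(n + 1)(n - 1) / 120
Then f(n) = 9·L_0(n) + 0·L_1(n) - 6·L_2(n) - 135·L_3(n).
Expanding and collecting terms gives f(n) = -n³ - 4n² - 2n + 1.
Check: f(1) = -6. ✓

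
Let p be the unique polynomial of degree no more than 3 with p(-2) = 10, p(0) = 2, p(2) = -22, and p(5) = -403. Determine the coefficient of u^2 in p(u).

Write p(u) = au^3 + bu^2 + cu + d. Substituting each data point gives a linear system:
  -8a + 4b - 2c + d = 10
  d = 2
  8a + 4b + 2c + d = -22
  125a + 25b + 5c + d = -403
Solving the system yields a = -3, b = -2, c = 4, d = 2.
So p(u) = -3u^3 - 2u^2 + 4u + 2.
The coefficient of u^2 is -2.

-2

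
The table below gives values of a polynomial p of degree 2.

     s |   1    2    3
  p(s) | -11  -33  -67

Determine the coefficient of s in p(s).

-4

Write p(s) = as^2 + bs + c. Substituting each data point gives a linear system:
  a + b + c = -11
  4a + 2b + c = -33
  9a + 3b + c = -67
Solving the system yields a = -6, b = -4, c = -1.
So p(s) = -6s^2 - 4s - 1.
The coefficient of s is -4.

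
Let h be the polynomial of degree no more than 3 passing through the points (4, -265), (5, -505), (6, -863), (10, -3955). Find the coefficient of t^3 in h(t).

-4

Write h(t) = at^3 + bt^2 + ct + d. Substituting each data point gives a linear system:
  64a + 16b + 4c + d = -265
  125a + 25b + 5c + d = -505
  216a + 36b + 6c + d = -863
  1000a + 100b + 10c + d = -3955
Solving the system yields a = -4, b = 1, c = -5, d = -5.
So h(t) = -4t^3 + t^2 - 5t - 5.
The leading coefficient is -4.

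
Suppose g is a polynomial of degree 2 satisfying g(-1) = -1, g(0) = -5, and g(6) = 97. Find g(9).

229

Write g(s) = as^2 + bs + c. Substituting each data point gives a linear system:
  a - b + c = -1
  c = -5
  36a + 6b + c = 97
Solving the system yields a = 3, b = -1, c = -5.
So g(s) = 3s² - s - 5.
Then g(9) = 229.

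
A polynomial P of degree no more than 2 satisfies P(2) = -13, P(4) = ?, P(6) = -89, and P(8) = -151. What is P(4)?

-43

On equispaced nodes a degree-2 polynomial has vanishing third forward difference, so
  - P(2) + 3·P(4) - 3·P(6) + P(8) = 0.
Substituting the known values and solving for P(4):
  3·P(4) = -129
  P(4) = -43.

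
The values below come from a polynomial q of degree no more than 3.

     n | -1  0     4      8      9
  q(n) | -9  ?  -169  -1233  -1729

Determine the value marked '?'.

-1

The 4 known points determine the degree-3 polynomial uniquely.
Write q(n) = an^3 + bn^2 + cn + d. Substituting each data point gives a linear system:
  -a + b - c + d = -9
  64a + 16b + 4c + d = -169
  512a + 64b + 8c + d = -1233
  729a + 81b + 9c + d = -1729
Solving the system yields a = -2, b = -4, c = 6, d = -1.
So q(n) = -2n^3 - 4n^2 + 6n - 1.
Then q(0) = -1.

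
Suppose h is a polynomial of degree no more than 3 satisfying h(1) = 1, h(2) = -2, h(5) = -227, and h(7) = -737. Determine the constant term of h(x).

-2

Write h(x) = ax^3 + bx^2 + cx + d. Substituting each data point gives a linear system:
  a + b + c + d = 1
  8a + 4b + 2c + d = -2
  125a + 25b + 5c + d = -227
  343a + 49b + 7c + d = -737
Solving the system yields a = -3, b = 6, c = 0, d = -2.
So h(x) = -3x^3 + 6x^2 - 2.
The constant term is -2.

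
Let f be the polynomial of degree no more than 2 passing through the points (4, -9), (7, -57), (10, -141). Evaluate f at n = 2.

3

Write f(n) = an^2 + bn + c. Substituting each data point gives a linear system:
  16a + 4b + c = -9
  49a + 7b + c = -57
  100a + 10b + c = -141
Solving the system yields a = -2, b = 6, c = -1.
So f(n) = -2n² + 6n - 1.
Then f(2) = 3.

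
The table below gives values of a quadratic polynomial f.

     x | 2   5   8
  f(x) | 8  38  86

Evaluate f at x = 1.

Using the Lagrange interpolation formula with nodes 2, 5, 8:
  L_0(x) = (x - 5)(x - 8) / 18
  L_1(x) = (x - 2)(x - 8) / -9
  L_2(x) = (x - 2)(x - 5) / 18
Then f(x) = 8·L_0(x) + 38·L_1(x) + 86·L_2(x).
Expanding and collecting terms gives f(x) = x^2 + 3x - 2.
Evaluating at x = 1: f(1) = 2.

2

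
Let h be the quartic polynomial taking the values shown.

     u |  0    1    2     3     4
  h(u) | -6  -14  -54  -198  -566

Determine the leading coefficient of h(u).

Write h(u) = au^4 + bu^3 + cu^2 + du + e. Substituting each data point gives a linear system:
  e = -6
  a + b + c + d + e = -14
  16a + 8b + 4c + 2d + e = -54
  81a + 27b + 9c + 3d + e = -198
  256a + 64b + 16c + 4d + e = -566
Solving the system yields a = -2, b = 0, c = -2, d = -4, e = -6.
So h(u) = -2u^4 - 2u^2 - 4u - 6.
The leading coefficient is -2.

-2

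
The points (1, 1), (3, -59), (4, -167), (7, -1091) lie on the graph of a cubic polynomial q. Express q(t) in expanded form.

q(t) = -4t^3 + 6t^2 - 2t + 1

Write q(t) = at^3 + bt^2 + ct + d. Substituting each data point gives a linear system:
  a + b + c + d = 1
  27a + 9b + 3c + d = -59
  64a + 16b + 4c + d = -167
  343a + 49b + 7c + d = -1091
Solving the system yields a = -4, b = 6, c = -2, d = 1.
So q(t) = -4t^3 + 6t^2 - 2t + 1.
Check: q(7) = -1091. ✓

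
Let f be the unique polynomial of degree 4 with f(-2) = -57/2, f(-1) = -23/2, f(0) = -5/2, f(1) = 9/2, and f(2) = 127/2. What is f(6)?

7159/2

Using the Lagrange interpolation formula with nodes -2, -1, 0, 1, 2:
  L_0(n) = (n + 1)n(n - 1)(n - 2) / 24
  L_1(n) = (n + 2)n(n - 1)(n - 2) / -6
  L_2(n) = (n + 2)(n + 1)(n - 1)(n - 2) / 4
  L_3(n) = (n + 2)(n + 1)n(n - 2) / -6
  L_4(n) = (n + 2)(n + 1)n(n - 1) / 24
Then f(n) = -57/2·L_0(n) - 23/2·L_1(n) - 5/2·L_2(n) + 9/2·L_3(n) + 127/2·L_4(n).
Expanding and collecting terms gives f(n) = 2n⁴ + 5n³ - 3n² + 3n - 5/2.
Evaluating at n = 6: f(6) = 7159/2.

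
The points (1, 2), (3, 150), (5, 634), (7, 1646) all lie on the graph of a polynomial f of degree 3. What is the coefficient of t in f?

Write f(t) = at^3 + bt^2 + ct + d. Substituting each data point gives a linear system:
  a + b + c + d = 2
  27a + 9b + 3c + d = 150
  125a + 25b + 5c + d = 634
  343a + 49b + 7c + d = 1646
Solving the system yields a = 4, b = 6, c = -2, d = -6.
So f(t) = 4t³ + 6t² - 2t - 6.
The coefficient of t is -2.

-2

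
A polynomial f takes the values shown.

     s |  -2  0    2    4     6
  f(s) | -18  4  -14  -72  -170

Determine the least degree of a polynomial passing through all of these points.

2

Forward differences of the values at s = -2, 0, 2, 4, 6:
  f  : -18  4  -14  -72  -170
  Δ  : 22  -18  -58  -98
  Δ^2: -40  -40  -40
  Δ^3: 0  0
  Δ^4: 0
The second differences are constant (-40) and nonzero, while all higher differences vanish, so the minimal degree is 2.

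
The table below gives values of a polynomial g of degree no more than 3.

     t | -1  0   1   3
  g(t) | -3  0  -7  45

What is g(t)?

Using the Lagrange interpolation formula with nodes -1, 0, 1, 3:
  L_0(t) = t(t - 1)(t - 3) / -8
  L_1(t) = (t + 1)(t - 1)(t - 3) / 3
  L_2(t) = (t + 1)t(t - 3) / -4
  L_3(t) = (t + 1)t(t - 1) / 24
Then g(t) = -3·L_0(t) + 0·L_1(t) - 7·L_2(t) + 45·L_3(t).
Expanding and collecting terms gives g(t) = 4t^3 - 5t^2 - 6t.
Check: g(1) = -7. ✓

g(t) = 4t^3 - 5t^2 - 6t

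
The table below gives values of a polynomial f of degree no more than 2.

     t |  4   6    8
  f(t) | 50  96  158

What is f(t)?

f(t) = 2t^2 + 3t + 6

Write f(t) = at^2 + bt + c. Substituting each data point gives a linear system:
  16a + 4b + c = 50
  36a + 6b + c = 96
  64a + 8b + c = 158
Solving the system yields a = 2, b = 3, c = 6.
So f(t) = 2t² + 3t + 6.
Check: f(8) = 158. ✓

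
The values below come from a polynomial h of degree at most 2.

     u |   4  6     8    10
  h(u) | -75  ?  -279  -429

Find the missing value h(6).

The 3 known points determine the degree-2 polynomial uniquely.
Write h(u) = au^2 + bu + c. Substituting each data point gives a linear system:
  16a + 4b + c = -75
  64a + 8b + c = -279
  100a + 10b + c = -429
Solving the system yields a = -4, b = -3, c = 1.
So h(u) = -4u^2 - 3u + 1.
Then h(6) = -161.

-161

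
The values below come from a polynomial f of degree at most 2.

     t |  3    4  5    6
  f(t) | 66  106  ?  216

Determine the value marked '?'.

156

The 3 known points determine the degree-2 polynomial uniquely.
Write f(t) = at^2 + bt + c. Substituting each data point gives a linear system:
  9a + 3b + c = 66
  16a + 4b + c = 106
  36a + 6b + c = 216
Solving the system yields a = 5, b = 5, c = 6.
So f(t) = 5t^2 + 5t + 6.
Then f(5) = 156.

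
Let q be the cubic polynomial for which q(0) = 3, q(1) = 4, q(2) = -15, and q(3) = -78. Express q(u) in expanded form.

q(u) = -4u^3 + 2u^2 + 3u + 3

Write q(u) = au^3 + bu^2 + cu + d. Substituting each data point gives a linear system:
  d = 3
  a + b + c + d = 4
  8a + 4b + 2c + d = -15
  27a + 9b + 3c + d = -78
Solving the system yields a = -4, b = 2, c = 3, d = 3.
So q(u) = -4u^3 + 2u^2 + 3u + 3.
Check: q(2) = -15. ✓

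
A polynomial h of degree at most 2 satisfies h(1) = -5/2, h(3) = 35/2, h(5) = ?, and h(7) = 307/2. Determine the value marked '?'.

On equispaced nodes a degree-2 polynomial has vanishing third forward difference, so
  - h(1) + 3·h(3) - 3·h(5) + h(7) = 0.
Substituting the known values and solving for h(5):
  -3·h(5) = -417/2
  h(5) = 139/2.

139/2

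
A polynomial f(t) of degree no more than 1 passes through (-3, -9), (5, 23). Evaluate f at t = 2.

11

Using the Lagrange interpolation formula with nodes -3, 5:
  L_0(t) = (t - 5) / -8
  L_1(t) = (t + 3) / 8
Then f(t) = -9·L_0(t) + 23·L_1(t).
Expanding and collecting terms gives f(t) = 4t + 3.
Evaluating at t = 2: f(2) = 11.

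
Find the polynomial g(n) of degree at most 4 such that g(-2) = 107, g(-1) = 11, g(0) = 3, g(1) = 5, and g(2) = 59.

g(n) = 5n^4 - 3n^3 + 3

Write g(n) = an^4 + bn^3 + cn^2 + dn + e. Substituting each data point gives a linear system:
  16a - 8b + 4c - 2d + e = 107
  a - b + c - d + e = 11
  e = 3
  a + b + c + d + e = 5
  16a + 8b + 4c + 2d + e = 59
Solving the system yields a = 5, b = -3, c = 0, d = 0, e = 3.
So g(n) = 5n^4 - 3n^3 + 3.
Check: g(2) = 59. ✓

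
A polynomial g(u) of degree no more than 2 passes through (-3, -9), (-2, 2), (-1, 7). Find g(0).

6

Write g(u) = au^2 + bu + c. Substituting each data point gives a linear system:
  9a - 3b + c = -9
  4a - 2b + c = 2
  a - b + c = 7
Solving the system yields a = -3, b = -4, c = 6.
So g(u) = -3u^2 - 4u + 6.
Then g(0) = 6.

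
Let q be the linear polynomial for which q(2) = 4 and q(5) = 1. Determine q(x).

Using the Lagrange interpolation formula with nodes 2, 5:
  L_0(x) = (x - 5) / -3
  L_1(x) = (x - 2) / 3
Then q(x) = 4·L_0(x) + 1·L_1(x).
Expanding and collecting terms gives q(x) = -x + 6.
Check: q(5) = 1. ✓

q(x) = -x + 6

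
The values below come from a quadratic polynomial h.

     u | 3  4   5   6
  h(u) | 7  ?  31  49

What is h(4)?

17

The 3 known points determine the degree-2 polynomial uniquely.
Write h(u) = au^2 + bu + c. Substituting each data point gives a linear system:
  9a + 3b + c = 7
  25a + 5b + c = 31
  36a + 6b + c = 49
Solving the system yields a = 2, b = -4, c = 1.
So h(u) = 2u² - 4u + 1.
Then h(4) = 17.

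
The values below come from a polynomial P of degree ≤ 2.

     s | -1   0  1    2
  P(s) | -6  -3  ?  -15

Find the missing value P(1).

-6

The 3 known points determine the degree-2 polynomial uniquely.
Write P(s) = as^2 + bs + c. Substituting each data point gives a linear system:
  a - b + c = -6
  c = -3
  4a + 2b + c = -15
Solving the system yields a = -3, b = 0, c = -3.
So P(s) = -3s² - 3.
Then P(1) = -6.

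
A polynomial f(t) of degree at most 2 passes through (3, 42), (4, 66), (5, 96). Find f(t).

f(t) = 3t^2 + 3t + 6

Using the Lagrange interpolation formula with nodes 3, 4, 5:
  L_0(t) = (t - 4)(t - 5) / 2
  L_1(t) = (t - 3)(t - 5) / -1
  L_2(t) = (t - 3)(t - 4) / 2
Then f(t) = 42·L_0(t) + 66·L_1(t) + 96·L_2(t).
Expanding and collecting terms gives f(t) = 3t² + 3t + 6.
Check: f(3) = 42. ✓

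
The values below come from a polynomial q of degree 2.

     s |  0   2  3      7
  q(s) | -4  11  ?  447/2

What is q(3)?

67/2

The 3 known points determine the degree-2 polynomial uniquely.
Write q(s) = as^2 + bs + c. Substituting each data point gives a linear system:
  c = -4
  4a + 2b + c = 11
  49a + 7b + c = 447/2
Solving the system yields a = 5, b = -5/2, c = -4.
So q(s) = 5s² - (5/2)s - 4.
Then q(3) = 67/2.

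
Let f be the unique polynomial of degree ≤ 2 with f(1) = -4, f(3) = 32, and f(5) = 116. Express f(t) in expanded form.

Using the Lagrange interpolation formula with nodes 1, 3, 5:
  L_0(t) = (t - 3)(t - 5) / 8
  L_1(t) = (t - 1)(t - 5) / -4
  L_2(t) = (t - 1)(t - 3) / 8
Then f(t) = -4·L_0(t) + 32·L_1(t) + 116·L_2(t).
Expanding and collecting terms gives f(t) = 6t² - 6t - 4.
Check: f(1) = -4. ✓

f(t) = 6t^2 - 6t - 4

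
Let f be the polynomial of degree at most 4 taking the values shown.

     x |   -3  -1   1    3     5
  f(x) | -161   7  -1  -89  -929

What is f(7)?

-3961

Using the Lagrange interpolation formula with nodes -3, -1, 1, 3, 5:
  L_0(x) = (x + 1)(x - 1)(x - 3)(x - 5) / 384
  L_1(x) = (x + 3)(x - 1)(x - 3)(x - 5) / -96
  L_2(x) = (x + 3)(x + 1)(x - 3)(x - 5) / 64
  L_3(x) = (x + 3)(x + 1)(x - 1)(x - 5) / -96
  L_4(x) = (x + 3)(x + 1)(x - 1)(x - 3) / 384
Then f(x) = -161·L_0(x) + 7·L_1(x) - 1·L_2(x) - 89·L_3(x) - 929·L_4(x).
Expanding and collecting terms gives f(x) = -2x^4 + 2x^3 + 4x^2 - 6x + 1.
Evaluating at x = 7: f(7) = -3961.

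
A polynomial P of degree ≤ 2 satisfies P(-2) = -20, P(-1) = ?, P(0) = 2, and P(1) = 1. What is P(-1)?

-5

On equispaced nodes a degree-2 polynomial has vanishing third forward difference, so
  - P(-2) + 3·P(-1) - 3·P(0) + P(1) = 0.
Substituting the known values and solving for P(-1):
  3·P(-1) = -15
  P(-1) = -5.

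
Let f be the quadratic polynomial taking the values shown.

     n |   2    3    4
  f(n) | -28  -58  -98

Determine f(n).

Write f(n) = an^2 + bn + c. Substituting each data point gives a linear system:
  4a + 2b + c = -28
  9a + 3b + c = -58
  16a + 4b + c = -98
Solving the system yields a = -5, b = -5, c = 2.
So f(n) = -5n^2 - 5n + 2.
Check: f(4) = -98. ✓

f(n) = -5n^2 - 5n + 2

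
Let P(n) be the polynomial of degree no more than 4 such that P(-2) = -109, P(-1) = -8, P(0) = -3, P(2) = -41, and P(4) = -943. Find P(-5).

-3688

Using the Lagrange interpolation formula with nodes -2, -1, 0, 2, 4:
  L_0(n) = (n + 1)n(n - 2)(n - 4) / 48
  L_1(n) = (n + 2)n(n - 2)(n - 4) / -15
  L_2(n) = (n + 2)(n + 1)(n - 2)(n - 4) / 16
  L_3(n) = (n + 2)(n + 1)n(n - 4) / -48
  L_4(n) = (n + 2)(n + 1)n(n - 2) / 240
Then P(n) = -109·L_0(n) - 8·L_1(n) - 3·L_2(n) - 41·L_3(n) - 943·L_4(n).
Expanding and collecting terms gives P(n) = -5n^4 + 5n^3 + 2n^2 - 3n - 3.
Evaluating at n = -5: P(-5) = -3688.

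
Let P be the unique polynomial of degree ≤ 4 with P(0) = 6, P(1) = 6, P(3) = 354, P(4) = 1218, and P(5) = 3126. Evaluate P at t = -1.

18

Write P(t) = at^4 + bt^3 + ct^2 + dt + e. Substituting each data point gives a linear system:
  e = 6
  a + b + c + d + e = 6
  81a + 27b + 9c + 3d + e = 354
  256a + 64b + 16c + 4d + e = 1218
  625a + 125b + 25c + 5d + e = 3126
Solving the system yields a = 6, b = -5, c = 0, d = -1, e = 6.
So P(t) = 6t^4 - 5t^3 - t + 6.
Then P(-1) = 18.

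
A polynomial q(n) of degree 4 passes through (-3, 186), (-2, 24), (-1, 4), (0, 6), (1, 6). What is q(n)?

q(n) = 4n^4 + 4n^3 - 5n^2 - 3n + 6

Using the Lagrange interpolation formula with nodes -3, -2, -1, 0, 1:
  L_0(n) = (n + 2)(n + 1)n(n - 1) / 24
  L_1(n) = (n + 3)(n + 1)n(n - 1) / -6
  L_2(n) = (n + 3)(n + 2)n(n - 1) / 4
  L_3(n) = (n + 3)(n + 2)(n + 1)(n - 1) / -6
  L_4(n) = (n + 3)(n + 2)(n + 1)n / 24
Then q(n) = 186·L_0(n) + 24·L_1(n) + 4·L_2(n) + 6·L_3(n) + 6·L_4(n).
Expanding and collecting terms gives q(n) = 4n^4 + 4n^3 - 5n^2 - 3n + 6.
Check: q(0) = 6. ✓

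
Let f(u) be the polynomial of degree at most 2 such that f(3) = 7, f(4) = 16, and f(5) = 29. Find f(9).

121

Using the Lagrange interpolation formula with nodes 3, 4, 5:
  L_0(u) = (u - 4)(u - 5) / 2
  L_1(u) = (u - 3)(u - 5) / -1
  L_2(u) = (u - 3)(u - 4) / 2
Then f(u) = 7·L_0(u) + 16·L_1(u) + 29·L_2(u).
Expanding and collecting terms gives f(u) = 2u^2 - 5u + 4.
Evaluating at u = 9: f(9) = 121.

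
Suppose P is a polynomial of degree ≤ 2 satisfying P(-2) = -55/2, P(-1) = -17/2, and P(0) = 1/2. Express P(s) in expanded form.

P(s) = -5s^2 + 4s + 1/2

Using the Lagrange interpolation formula with nodes -2, -1, 0:
  L_0(s) = (s + 1)s / 2
  L_1(s) = (s + 2)s / -1
  L_2(s) = (s + 2)(s + 1) / 2
Then P(s) = -55/2·L_0(s) - 17/2·L_1(s) + 1/2·L_2(s).
Expanding and collecting terms gives P(s) = -5s^2 + 4s + 1/2.
Check: P(-2) = -55/2. ✓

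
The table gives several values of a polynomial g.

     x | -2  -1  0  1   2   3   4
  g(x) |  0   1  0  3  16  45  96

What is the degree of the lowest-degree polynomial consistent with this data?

3

Forward differences of the values at x = -2, -1, 0, 1, 2, 3, 4:
  g  : 0  1  0  3  16  45  96
  Δ  : 1  -1  3  13  29  51
  Δ^2: -2  4  10  16  22
  Δ^3: 6  6  6  6
  Δ^4: 0  0  0
  Δ^5: 0  0
  Δ^6: 0
The third differences are constant (6) and nonzero, while all higher differences vanish, so the minimal degree is 3.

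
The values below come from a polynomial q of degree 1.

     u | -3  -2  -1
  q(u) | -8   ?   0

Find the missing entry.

On equispaced nodes a degree-1 polynomial has vanishing second forward difference, so
  q(-3) - 2·q(-2) + q(-1) = 0.
Substituting the known values and solving for q(-2):
  -2·q(-2) = 8
  q(-2) = -4.

-4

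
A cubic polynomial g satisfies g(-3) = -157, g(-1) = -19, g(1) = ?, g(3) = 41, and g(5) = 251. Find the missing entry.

-1

On equispaced nodes a degree-3 polynomial has vanishing fourth forward difference, so
  g(-3) - 4·g(-1) + 6·g(1) - 4·g(3) + g(5) = 0.
Substituting the known values and solving for g(1):
  6·g(1) = -6
  g(1) = -1.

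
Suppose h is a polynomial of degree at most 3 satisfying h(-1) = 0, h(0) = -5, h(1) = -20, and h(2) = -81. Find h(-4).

315

Using the Lagrange interpolation formula with nodes -1, 0, 1, 2:
  L_0(t) = t(t - 1)(t - 2) / -6
  L_1(t) = (t + 1)(t - 1)(t - 2) / 2
  L_2(t) = (t + 1)t(t - 2) / -2
  L_3(t) = (t + 1)t(t - 1) / 6
Then h(t) = 0·L_0(t) - 5·L_1(t) - 20·L_2(t) - 81·L_3(t).
Expanding and collecting terms gives h(t) = -6t^3 - 5t^2 - 4t - 5.
Evaluating at t = -4: h(-4) = 315.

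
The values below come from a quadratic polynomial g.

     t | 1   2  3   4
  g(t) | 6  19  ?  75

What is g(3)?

42

The 3 known points determine the degree-2 polynomial uniquely.
Write g(t) = at^2 + bt + c. Substituting each data point gives a linear system:
  a + b + c = 6
  4a + 2b + c = 19
  16a + 4b + c = 75
Solving the system yields a = 5, b = -2, c = 3.
So g(t) = 5t^2 - 2t + 3.
Then g(3) = 42.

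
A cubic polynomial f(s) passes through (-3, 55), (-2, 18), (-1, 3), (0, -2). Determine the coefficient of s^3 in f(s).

Write f(s) = as^3 + bs^2 + cs + d. Substituting each data point gives a linear system:
  -27a + 9b - 3c + d = 55
  -8a + 4b - 2c + d = 18
  -a + b - c + d = 3
  d = -2
Solving the system yields a = -2, b = -1, c = -4, d = -2.
So f(s) = -2s^3 - s^2 - 4s - 2.
The leading coefficient is -2.

-2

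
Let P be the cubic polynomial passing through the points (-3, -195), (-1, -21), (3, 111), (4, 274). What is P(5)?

Using the Lagrange interpolation formula with nodes -3, -1, 3, 4:
  L_0(t) = (t + 1)(t - 3)(t - 4) / -84
  L_1(t) = (t + 3)(t - 3)(t - 4) / 40
  L_2(t) = (t + 3)(t + 1)(t - 4) / -24
  L_3(t) = (t + 3)(t + 1)(t - 3) / 35
Then P(t) = -195·L_0(t) - 21·L_1(t) + 111·L_2(t) + 274·L_3(t).
Expanding and collecting terms gives P(t) = 5t³ - 4t² + 6t - 6.
Evaluating at t = 5: P(5) = 549.

549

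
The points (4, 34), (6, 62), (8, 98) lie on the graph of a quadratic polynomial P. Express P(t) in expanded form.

Write P(t) = at^2 + bt + c. Substituting each data point gives a linear system:
  16a + 4b + c = 34
  36a + 6b + c = 62
  64a + 8b + c = 98
Solving the system yields a = 1, b = 4, c = 2.
So P(t) = t^2 + 4t + 2.
Check: P(8) = 98. ✓

P(t) = t^2 + 4t + 2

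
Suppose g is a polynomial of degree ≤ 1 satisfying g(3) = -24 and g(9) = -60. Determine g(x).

Write g(x) = ax + b. Substituting each data point gives a linear system:
  3a + b = -24
  9a + b = -60
Solving the system yields a = -6, b = -6.
So g(x) = -6x - 6.
Check: g(3) = -24. ✓

g(x) = -6x - 6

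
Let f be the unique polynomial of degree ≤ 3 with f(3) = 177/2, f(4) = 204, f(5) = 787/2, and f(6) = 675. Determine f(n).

f(n) = 3n^3 + n^2 - (5/2)n + 6

Using the Lagrange interpolation formula with nodes 3, 4, 5, 6:
  L_0(n) = (n - 4)(n - 5)(n - 6) / -6
  L_1(n) = (n - 3)(n - 5)(n - 6) / 2
  L_2(n) = (n - 3)(n - 4)(n - 6) / -2
  L_3(n) = (n - 3)(n - 4)(n - 5) / 6
Then f(n) = 177/2·L_0(n) + 204·L_1(n) + 787/2·L_2(n) + 675·L_3(n).
Expanding and collecting terms gives f(n) = 3n^3 + n^2 - (5/2)n + 6.
Check: f(6) = 675. ✓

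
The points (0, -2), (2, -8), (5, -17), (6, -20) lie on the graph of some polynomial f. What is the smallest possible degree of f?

1

Divided differences on the nodes 0, 2, 5, 6:
  order 0: -2  -8  -17  -20
  order 1: -3  -3  -3
  order 2: 0  0
  order 3: 0
The order-1 divided differences are all -3 (nonzero) and every higher order vanishes, so the data lies on a polynomial of degree exactly 1.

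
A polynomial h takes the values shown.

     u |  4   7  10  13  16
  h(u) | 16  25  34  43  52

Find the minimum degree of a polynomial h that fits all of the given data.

1

Forward differences of the values at u = 4, 7, 10, 13, 16:
  h  : 16  25  34  43  52
  Δ  : 9  9  9  9
  Δ^2: 0  0  0
  Δ^3: 0  0
  Δ^4: 0
The first differences are constant (9) and nonzero, while all higher differences vanish, so the minimal degree is 1.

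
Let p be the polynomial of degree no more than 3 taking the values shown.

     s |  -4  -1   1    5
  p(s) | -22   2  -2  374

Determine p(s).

p(s) = 2s^3 + 6s^2 - 4s - 6

Using the Lagrange interpolation formula with nodes -4, -1, 1, 5:
  L_0(s) = (s + 1)(s - 1)(s - 5) / -135
  L_1(s) = (s + 4)(s - 1)(s - 5) / 36
  L_2(s) = (s + 4)(s + 1)(s - 5) / -40
  L_3(s) = (s + 4)(s + 1)(s - 1) / 216
Then p(s) = -22·L_0(s) + 2·L_1(s) - 2·L_2(s) + 374·L_3(s).
Expanding and collecting terms gives p(s) = 2s^3 + 6s^2 - 4s - 6.
Check: p(-4) = -22. ✓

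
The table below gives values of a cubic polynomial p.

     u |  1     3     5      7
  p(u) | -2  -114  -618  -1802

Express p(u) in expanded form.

Write p(u) = au^3 + bu^2 + cu + d. Substituting each data point gives a linear system:
  a + b + c + d = -2
  27a + 9b + 3c + d = -114
  125a + 25b + 5c + d = -618
  343a + 49b + 7c + d = -1802
Solving the system yields a = -6, b = 5, c = 2, d = -3.
So p(u) = -6u^3 + 5u^2 + 2u - 3.
Check: p(1) = -2. ✓

p(u) = -6u^3 + 5u^2 + 2u - 3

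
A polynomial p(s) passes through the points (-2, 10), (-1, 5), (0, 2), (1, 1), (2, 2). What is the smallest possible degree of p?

2

Forward differences of the values at s = -2, -1, 0, 1, 2:
  p  : 10  5  2  1  2
  Δ  : -5  -3  -1  1
  Δ^2: 2  2  2
  Δ^3: 0  0
  Δ^4: 0
The second differences are constant (2) and nonzero, while all higher differences vanish, so the minimal degree is 2.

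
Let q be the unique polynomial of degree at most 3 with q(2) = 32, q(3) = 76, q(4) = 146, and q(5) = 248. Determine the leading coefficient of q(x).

Write q(x) = ax^3 + bx^2 + cx + d. Substituting each data point gives a linear system:
  8a + 4b + 2c + d = 32
  27a + 9b + 3c + d = 76
  64a + 16b + 4c + d = 146
  125a + 25b + 5c + d = 248
Solving the system yields a = 1, b = 4, c = 5, d = -2.
So q(x) = x^3 + 4x^2 + 5x - 2.
The leading coefficient is 1.

1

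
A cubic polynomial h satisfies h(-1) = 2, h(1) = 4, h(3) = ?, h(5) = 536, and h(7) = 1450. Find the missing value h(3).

118

On equispaced nodes a degree-3 polynomial has vanishing fourth forward difference, so
  h(-1) - 4·h(1) + 6·h(3) - 4·h(5) + h(7) = 0.
Substituting the known values and solving for h(3):
  6·h(3) = 708
  h(3) = 118.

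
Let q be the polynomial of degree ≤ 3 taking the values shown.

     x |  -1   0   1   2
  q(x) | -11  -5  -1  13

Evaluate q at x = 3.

49

Using the Lagrange interpolation formula with nodes -1, 0, 1, 2:
  L_0(x) = x(x - 1)(x - 2) / -6
  L_1(x) = (x + 1)(x - 1)(x - 2) / 2
  L_2(x) = (x + 1)x(x - 2) / -2
  L_3(x) = (x + 1)x(x - 1) / 6
Then q(x) = -11·L_0(x) - 5·L_1(x) - 1·L_2(x) + 13·L_3(x).
Expanding and collecting terms gives q(x) = 2x^3 - x^2 + 3x - 5.
Evaluating at x = 3: q(3) = 49.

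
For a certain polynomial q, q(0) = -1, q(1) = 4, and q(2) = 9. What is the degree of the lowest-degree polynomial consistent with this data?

Forward differences of the values at t = 0, 1, 2:
  q  : -1  4  9
  Δ  : 5  5
  Δ^2: 0
The first differences are constant (5) and nonzero, while all higher differences vanish, so the minimal degree is 1.

1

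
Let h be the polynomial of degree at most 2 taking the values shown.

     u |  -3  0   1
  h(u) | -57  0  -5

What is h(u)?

Write h(u) = au^2 + bu + c. Substituting each data point gives a linear system:
  9a - 3b + c = -57
  c = 0
  a + b + c = -5
Solving the system yields a = -6, b = 1, c = 0.
So h(u) = -6u^2 + u.
Check: h(-3) = -57. ✓

h(u) = -6u^2 + u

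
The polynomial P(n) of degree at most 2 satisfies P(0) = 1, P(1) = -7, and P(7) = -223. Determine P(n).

P(n) = -4n^2 - 4n + 1

Using the Lagrange interpolation formula with nodes 0, 1, 7:
  L_0(n) = (n - 1)(n - 7) / 7
  L_1(n) = n(n - 7) / -6
  L_2(n) = n(n - 1) / 42
Then P(n) = 1·L_0(n) - 7·L_1(n) - 223·L_2(n).
Expanding and collecting terms gives P(n) = -4n^2 - 4n + 1.
Check: P(1) = -7. ✓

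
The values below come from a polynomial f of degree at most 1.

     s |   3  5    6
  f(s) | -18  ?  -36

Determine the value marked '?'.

-30

The 2 known points determine the degree-1 polynomial uniquely.
Write f(s) = as + b. Substituting each data point gives a linear system:
  3a + b = -18
  6a + b = -36
Solving the system yields a = -6, b = 0.
So f(s) = -6s.
Then f(5) = -30.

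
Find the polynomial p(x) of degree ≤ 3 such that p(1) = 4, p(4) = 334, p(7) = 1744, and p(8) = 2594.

Using the Lagrange interpolation formula with nodes 1, 4, 7, 8:
  L_0(x) = (x - 4)(x - 7)(x - 8) / -126
  L_1(x) = (x - 1)(x - 7)(x - 8) / 36
  L_2(x) = (x - 1)(x - 4)(x - 8) / -18
  L_3(x) = (x - 1)(x - 4)(x - 7) / 28
Then p(x) = 4·L_0(x) + 334·L_1(x) + 1744·L_2(x) + 2594·L_3(x).
Expanding and collecting terms gives p(x) = 5x³ + 5x - 6.
Check: p(7) = 1744. ✓

p(x) = 5x^3 + 5x - 6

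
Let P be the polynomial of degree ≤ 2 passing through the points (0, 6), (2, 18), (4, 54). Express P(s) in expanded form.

Using the Lagrange interpolation formula with nodes 0, 2, 4:
  L_0(s) = (s - 2)(s - 4) / 8
  L_1(s) = s(s - 4) / -4
  L_2(s) = s(s - 2) / 8
Then P(s) = 6·L_0(s) + 18·L_1(s) + 54·L_2(s).
Expanding and collecting terms gives P(s) = 3s^2 + 6.
Check: P(2) = 18. ✓

P(s) = 3s^2 + 6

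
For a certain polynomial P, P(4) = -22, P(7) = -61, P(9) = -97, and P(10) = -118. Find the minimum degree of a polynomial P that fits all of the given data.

Divided differences on the nodes 4, 7, 9, 10:
  order 0: -22  -61  -97  -118
  order 1: -13  -18  -21
  order 2: -1  -1
  order 3: 0
The order-2 divided differences are all -1 (nonzero) and every higher order vanishes, so the data lies on a polynomial of degree exactly 2.

2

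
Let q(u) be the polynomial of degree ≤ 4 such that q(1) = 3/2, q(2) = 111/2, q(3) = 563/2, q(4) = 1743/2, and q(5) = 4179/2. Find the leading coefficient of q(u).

3

Write q(u) = au^4 + bu^3 + cu^2 + du + e. Substituting each data point gives a linear system:
  a + b + c + d + e = 3/2
  16a + 8b + 4c + 2d + e = 111/2
  81a + 27b + 9c + 3d + e = 563/2
  256a + 64b + 16c + 4d + e = 1743/2
  625a + 125b + 25c + 5d + e = 4179/2
Solving the system yields a = 3, b = 2, c = -1, d = -2, e = -1/2.
So q(u) = 3u⁴ + 2u³ - u² - 2u - 1/2.
The leading coefficient is 3.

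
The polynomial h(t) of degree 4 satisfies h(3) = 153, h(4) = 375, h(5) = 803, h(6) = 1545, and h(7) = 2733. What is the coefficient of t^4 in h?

1

Write h(t) = at^4 + bt^3 + ct^2 + dt + e. Substituting each data point gives a linear system:
  81a + 27b + 9c + 3d + e = 153
  256a + 64b + 16c + 4d + e = 375
  625a + 125b + 25c + 5d + e = 803
  1296a + 216b + 36c + 6d + e = 1545
  2401a + 343b + 49c + 7d + e = 2733
Solving the system yields a = 1, b = 0, c = 6, d = 5, e = 3.
So h(t) = t^4 + 6t^2 + 5t + 3.
The leading coefficient is 1.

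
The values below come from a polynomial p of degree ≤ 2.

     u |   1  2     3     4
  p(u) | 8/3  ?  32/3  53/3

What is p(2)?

The 3 known points determine the degree-2 polynomial uniquely.
Write p(u) = au^2 + bu + c. Substituting each data point gives a linear system:
  a + b + c = 8/3
  9a + 3b + c = 32/3
  16a + 4b + c = 53/3
Solving the system yields a = 1, b = 0, c = 5/3.
So p(u) = u^2 + 5/3.
Then p(2) = 17/3.

17/3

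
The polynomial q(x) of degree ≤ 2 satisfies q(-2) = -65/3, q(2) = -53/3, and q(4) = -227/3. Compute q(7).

Write q(x) = ax^2 + bx + c. Substituting each data point gives a linear system:
  4a - 2b + c = -65/3
  4a + 2b + c = -53/3
  16a + 4b + c = -227/3
Solving the system yields a = -5, b = 1, c = 1/3.
So q(x) = -5x^2 + x + 1/3.
Then q(7) = -713/3.

-713/3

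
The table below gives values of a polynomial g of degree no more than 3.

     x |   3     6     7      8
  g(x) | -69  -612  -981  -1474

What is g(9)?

-2109

Write g(x) = ax^3 + bx^2 + cx + d. Substituting each data point gives a linear system:
  27a + 9b + 3c + d = -69
  216a + 36b + 6c + d = -612
  343a + 49b + 7c + d = -981
  512a + 64b + 8c + d = -1474
Solving the system yields a = -3, b = 1, c = -1, d = 6.
So g(x) = -3x^3 + x^2 - x + 6.
Then g(9) = -2109.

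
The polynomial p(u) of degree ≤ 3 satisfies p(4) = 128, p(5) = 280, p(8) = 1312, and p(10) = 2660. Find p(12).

Using the Lagrange interpolation formula with nodes 4, 5, 8, 10:
  L_0(u) = (u - 5)(u - 8)(u - 10) / -24
  L_1(u) = (u - 4)(u - 8)(u - 10) / 15
  L_2(u) = (u - 4)(u - 5)(u - 10) / -24
  L_3(u) = (u - 4)(u - 5)(u - 8) / 60
Then p(u) = 128·L_0(u) + 280·L_1(u) + 1312·L_2(u) + 2660·L_3(u).
Expanding and collecting terms gives p(u) = 3u³ - 3u² - 4u.
Evaluating at u = 12: p(12) = 4704.

4704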